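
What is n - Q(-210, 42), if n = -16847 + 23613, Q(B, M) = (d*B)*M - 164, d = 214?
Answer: 1894410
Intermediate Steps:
Q(B, M) = -164 + 214*B*M (Q(B, M) = (214*B)*M - 164 = 214*B*M - 164 = -164 + 214*B*M)
n = 6766
n - Q(-210, 42) = 6766 - (-164 + 214*(-210)*42) = 6766 - (-164 - 1887480) = 6766 - 1*(-1887644) = 6766 + 1887644 = 1894410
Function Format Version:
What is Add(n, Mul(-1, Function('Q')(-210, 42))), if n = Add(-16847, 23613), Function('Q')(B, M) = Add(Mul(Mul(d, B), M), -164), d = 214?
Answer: 1894410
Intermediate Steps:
Function('Q')(B, M) = Add(-164, Mul(214, B, M)) (Function('Q')(B, M) = Add(Mul(Mul(214, B), M), -164) = Add(Mul(214, B, M), -164) = Add(-164, Mul(214, B, M)))
n = 6766
Add(n, Mul(-1, Function('Q')(-210, 42))) = Add(6766, Mul(-1, Add(-164, Mul(214, -210, 42)))) = Add(6766, Mul(-1, Add(-164, -1887480))) = Add(6766, Mul(-1, -1887644)) = Add(6766, 1887644) = 1894410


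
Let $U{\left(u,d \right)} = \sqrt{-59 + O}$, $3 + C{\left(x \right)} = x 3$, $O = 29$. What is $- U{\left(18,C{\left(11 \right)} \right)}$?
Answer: $- i \sqrt{30} \approx - 5.4772 i$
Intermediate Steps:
$C{\left(x \right)} = -3 + 3 x$ ($C{\left(x \right)} = -3 + x 3 = -3 + 3 x$)
$U{\left(u,d \right)} = i \sqrt{30}$ ($U{\left(u,d \right)} = \sqrt{-59 + 29} = \sqrt{-30} = i \sqrt{30}$)
$- U{\left(18,C{\left(11 \right)} \right)} = - i \sqrt{30}$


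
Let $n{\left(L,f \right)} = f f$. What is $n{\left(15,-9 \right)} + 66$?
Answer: $147$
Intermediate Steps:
$n{\left(L,f \right)} = f^{2}$
$n{\left(15,-9 \right)} + 66 = \left(-9\right)^{2} + 66 = 81 + 66 = 147$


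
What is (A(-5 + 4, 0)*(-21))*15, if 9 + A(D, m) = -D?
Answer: 2520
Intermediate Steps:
A(D, m) = -9 - D
(A(-5 + 4, 0)*(-21))*15 = ((-9 - (-5 + 4))*(-21))*15 = ((-9 - 1*(-1))*(-21))*15 = ((-9 + 1)*(-21))*15 = -8*(-21)*15 = 168*15 = 2520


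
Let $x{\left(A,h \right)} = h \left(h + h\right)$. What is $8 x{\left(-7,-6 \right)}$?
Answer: $576$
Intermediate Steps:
$x{\left(A,h \right)} = 2 h^{2}$ ($x{\left(A,h \right)} = h 2 h = 2 h^{2}$)
$8 x{\left(-7,-6 \right)} = 8 \cdot 2 \left(-6\right)^{2} = 8 \cdot 2 \cdot 36 = 8 \cdot 72 = 576$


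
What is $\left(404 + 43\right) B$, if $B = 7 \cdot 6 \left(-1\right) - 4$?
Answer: $-20562$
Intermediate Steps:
$B = -46$ ($B = 7 \left(-6\right) - 4 = -42 - 4 = -46$)
$\left(404 + 43\right) B = \left(404 + 43\right) \left(-46\right) = 447 \left(-46\right) = -20562$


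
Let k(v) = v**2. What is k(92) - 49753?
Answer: -41289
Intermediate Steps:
k(92) - 49753 = 92**2 - 49753 = 8464 - 49753 = -41289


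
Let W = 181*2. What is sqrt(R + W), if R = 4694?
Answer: 8*sqrt(79) ≈ 71.106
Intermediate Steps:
W = 362
sqrt(R + W) = sqrt(4694 + 362) = sqrt(5056) = 8*sqrt(79)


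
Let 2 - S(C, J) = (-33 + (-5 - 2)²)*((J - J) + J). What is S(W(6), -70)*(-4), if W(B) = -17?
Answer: -4488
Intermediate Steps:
S(C, J) = 2 - 16*J (S(C, J) = 2 - (-33 + (-5 - 2)²)*((J - J) + J) = 2 - (-33 + (-7)²)*(0 + J) = 2 - (-33 + 49)*J = 2 - 16*J)
S(W(6), -70)*(-4) = (2 - 16*(-70))*(-4) = (2 + 1120)*(-4) = 1122*(-4) = -4488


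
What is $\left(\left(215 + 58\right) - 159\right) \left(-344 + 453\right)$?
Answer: $12426$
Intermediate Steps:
$\left(\left(215 + 58\right) - 159\right) \left(-344 + 453\right) = \left(273 - 159\right) 109 = 114 \cdot 109 = 12426$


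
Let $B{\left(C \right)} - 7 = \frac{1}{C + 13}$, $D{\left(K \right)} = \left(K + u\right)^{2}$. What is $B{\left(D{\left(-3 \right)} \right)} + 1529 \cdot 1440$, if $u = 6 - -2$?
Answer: $\frac{83667147}{38} \approx 2.2018 \cdot 10^{6}$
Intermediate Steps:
$u = 8$ ($u = 6 + 2 = 8$)
$D{\left(K \right)} = \left(8 + K\right)^{2}$ ($D{\left(K \right)} = \left(K + 8\right)^{2} = \left(8 + K\right)^{2}$)
$B{\left(C \right)} = 7 + \frac{1}{13 + C}$ ($B{\left(C \right)} = 7 + \frac{1}{C + 13} = 7 + \frac{1}{13 + C}$)
$B{\left(D{\left(-3 \right)} \right)} + 1529 \cdot 1440 = \frac{92 + 7 \left(8 - 3\right)^{2}}{13 + \left(8 - 3\right)^{2}} + 1529 \cdot 1440 = \frac{92 + 7 \cdot 5^{2}}{13 + 5^{2}} + 2201760 = \frac{92 + 7 \cdot 25}{13 + 25} + 2201760 = \frac{92 + 175}{38} + 2201760 = \frac{1}{38} \cdot 267 + 2201760 = \frac{267}{38} + 2201760 = \frac{83667147}{38}$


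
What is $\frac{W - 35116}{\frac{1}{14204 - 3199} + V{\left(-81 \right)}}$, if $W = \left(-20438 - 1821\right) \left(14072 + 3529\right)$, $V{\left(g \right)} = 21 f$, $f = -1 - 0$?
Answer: $\frac{4311932603875}{231104} \approx 1.8658 \cdot 10^{7}$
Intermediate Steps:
$f = -1$ ($f = -1 + 0 = -1$)
$V{\left(g \right)} = -21$ ($V{\left(g \right)} = 21 \left(-1\right) = -21$)
$W = -391780659$ ($W = \left(-22259\right) 17601 = -391780659$)
$\frac{W - 35116}{\frac{1}{14204 - 3199} + V{\left(-81 \right)}} = \frac{-391780659 - 35116}{\frac{1}{14204 - 3199} - 21} = - \frac{391815775}{\frac{1}{11005} - 21} = - \frac{391815775}{- \frac{231104}{11005}} = \left(-391815775\right) \left(- \frac{11005}{231104}\right) = \frac{4311932603875}{231104}$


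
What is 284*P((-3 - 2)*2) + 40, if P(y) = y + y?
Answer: -5640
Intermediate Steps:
P(y) = 2*y
284*P((-3 - 2)*2) + 40 = 284*(2*((-3 - 2)*2)) + 40 = 284*(2*(-5*2)) + 40 = 284*(2*(-10)) + 40 = 284*(-20) + 40 = -5680 + 40 = -5640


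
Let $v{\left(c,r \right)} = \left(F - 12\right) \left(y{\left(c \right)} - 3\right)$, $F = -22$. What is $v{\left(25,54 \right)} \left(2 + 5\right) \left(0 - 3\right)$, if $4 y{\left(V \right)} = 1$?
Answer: $- \frac{3927}{2} \approx -1963.5$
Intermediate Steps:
$y{\left(V \right)} = \frac{1}{4}$ ($y{\left(V \right)} = \frac{1}{4} \cdot 1 = \frac{1}{4}$)
$v{\left(c,r \right)} = \frac{187}{2}$ ($v{\left(c,r \right)} = \left(-22 - 12\right) \left(\frac{1}{4} - 3\right) = \left(-34\right) \left(- \frac{11}{4}\right) = \frac{187}{2}$)
$v{\left(25,54 \right)} \left(2 + 5\right) \left(0 - 3\right) = \frac{187 \left(2 + 5\right) \left(0 - 3\right)}{2} = \frac{187 \cdot 7 \left(-3\right)}{2} = \frac{187}{2} \left(-21\right) = - \frac{3927}{2}$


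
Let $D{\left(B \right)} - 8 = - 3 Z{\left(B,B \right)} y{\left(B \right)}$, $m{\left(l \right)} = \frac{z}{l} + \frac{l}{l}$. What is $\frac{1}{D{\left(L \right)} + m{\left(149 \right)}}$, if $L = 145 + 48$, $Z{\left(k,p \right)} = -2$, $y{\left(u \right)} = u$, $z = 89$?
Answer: $\frac{149}{173972} \approx 0.00085646$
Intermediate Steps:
$L = 193$
$m{\left(l \right)} = 1 + \frac{89}{l}$ ($m{\left(l \right)} = \frac{89}{l} + \frac{l}{l} = \frac{89}{l} + 1 = 1 + \frac{89}{l}$)
$D{\left(B \right)} = 8 + 6 B$ ($D{\left(B \right)} = 8 + \left(-3\right) \left(-2\right) B = 8 + 6 B$)
$\frac{1}{D{\left(L \right)} + m{\left(149 \right)}} = \frac{1}{\left(8 + 6 \cdot 193\right) + \frac{89 + 149}{149}} = \frac{1}{\left(8 + 1158\right) + \frac{1}{149} \cdot 238} = \frac{1}{1166 + \frac{238}{149}} = \frac{1}{\frac{173972}{149}} = \frac{149}{173972}$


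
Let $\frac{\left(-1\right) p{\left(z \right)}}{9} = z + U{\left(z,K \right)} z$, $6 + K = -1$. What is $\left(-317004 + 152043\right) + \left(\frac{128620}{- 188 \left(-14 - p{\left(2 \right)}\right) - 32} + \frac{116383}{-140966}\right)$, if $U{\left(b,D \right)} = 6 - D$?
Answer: $- \frac{65077476562569}{394493351} \approx -1.6496 \cdot 10^{5}$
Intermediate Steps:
$K = -7$ ($K = -6 - 1 = -7$)
$p{\left(z \right)} = - 126 z$ ($p{\left(z \right)} = - 9 \left(z + \left(6 - -7\right) z\right) = - 9 \left(z + \left(6 + 7\right) z\right) = - 9 \left(z + 13 z\right) = - 9 \cdot 14 z = - 126 z$)
$\left(-317004 + 152043\right) + \left(\frac{128620}{- 188 \left(-14 - p{\left(2 \right)}\right) - 32} + \frac{116383}{-140966}\right) = \left(-317004 + 152043\right) + \left(\frac{128620}{- 188 \left(-14 - \left(-126\right) 2\right) - 32} + \frac{116383}{-140966}\right) = -164961 + \left(\frac{128620}{- 188 \left(-14 - -252\right) - 32} + 116383 \left(- \frac{1}{140966}\right)\right) = -164961 + \left(\frac{128620}{- 188 \left(-14 + 252\right) - 32} - \frac{116383}{140966}\right) = -164961 + \left(\frac{128620}{\left(-188\right) 238 - 32} - \frac{116383}{140966}\right) = -164961 + \left(\frac{128620}{-44744 - 32} - \frac{116383}{140966}\right) = -164961 + \left(\frac{128620}{-44776} - \frac{116383}{140966}\right) = -164961 + \left(128620 \left(- \frac{1}{44776}\right) - \frac{116383}{140966}\right) = -164961 - \frac{1458888258}{394493351} = - \frac{65077476562569}{394493351}$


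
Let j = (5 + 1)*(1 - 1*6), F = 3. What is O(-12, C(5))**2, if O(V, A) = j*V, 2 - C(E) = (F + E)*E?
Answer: 129600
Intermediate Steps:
C(E) = 2 - E*(3 + E) (C(E) = 2 - (3 + E)*E = 2 - E*(3 + E))
j = -30 (j = 6*(1 - 6) = 6*(-5) = -30)
O(V, A) = -30*V
O(-12, C(5))**2 = (-30*(-12))**2 = 360**2 = 129600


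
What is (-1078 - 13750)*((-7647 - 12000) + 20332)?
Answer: -10157180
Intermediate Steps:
(-1078 - 13750)*((-7647 - 12000) + 20332) = -14828*(-19647 + 20332) = -14828*685 = -10157180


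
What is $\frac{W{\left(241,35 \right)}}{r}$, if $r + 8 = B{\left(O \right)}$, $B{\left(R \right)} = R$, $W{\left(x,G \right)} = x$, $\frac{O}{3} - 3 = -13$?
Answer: $- \frac{241}{38} \approx -6.3421$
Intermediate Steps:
$O = -30$ ($O = 9 + 3 \left(-13\right) = 9 - 39 = -30$)
$r = -38$ ($r = -8 - 30 = -38$)
$\frac{W{\left(241,35 \right)}}{r} = \frac{241}{-38} = 241 \left(- \frac{1}{38}\right) = - \frac{241}{38}$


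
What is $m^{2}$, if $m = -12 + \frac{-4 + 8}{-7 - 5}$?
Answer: $\frac{1369}{9} \approx 152.11$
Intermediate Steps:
$m = - \frac{37}{3}$ ($m = -12 + \frac{4}{-12} = -12 + 4 \left(- \frac{1}{12}\right) = -12 - \frac{1}{3} = - \frac{37}{3} \approx -12.333$)
$m^{2} = \left(- \frac{37}{3}\right)^{2} = \frac{1369}{9}$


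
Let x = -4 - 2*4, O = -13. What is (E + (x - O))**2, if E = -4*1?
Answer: 9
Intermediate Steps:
E = -4
x = -12 (x = -4 - 8 = -12)
(E + (x - O))**2 = (-4 + (-12 - 1*(-13)))**2 = (-4 + (-12 + 13))**2 = (-4 + 1)**2 = (-3)**2 = 9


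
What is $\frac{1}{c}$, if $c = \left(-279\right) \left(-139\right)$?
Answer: $\frac{1}{38781} \approx 2.5786 \cdot 10^{-5}$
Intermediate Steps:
$c = 38781$
$\frac{1}{c} = \frac{1}{38781}$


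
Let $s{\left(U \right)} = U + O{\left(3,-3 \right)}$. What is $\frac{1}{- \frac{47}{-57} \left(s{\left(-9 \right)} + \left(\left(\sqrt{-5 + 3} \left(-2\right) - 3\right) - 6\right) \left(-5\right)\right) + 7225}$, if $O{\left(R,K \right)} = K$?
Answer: $\frac{2945304}{21360019897} - \frac{13395 i \sqrt{2}}{85440079588} \approx 0.00013789 - 2.2172 \cdot 10^{-7} i$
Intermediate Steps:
$s{\left(U \right)} = -3 + U$ ($s{\left(U \right)} = U - 3 = -3 + U$)
$\frac{1}{- \frac{47}{-57} \left(s{\left(-9 \right)} + \left(\left(\sqrt{-5 + 3} \left(-2\right) - 3\right) - 6\right) \left(-5\right)\right) + 7225} = \frac{1}{- \frac{47}{-57} \left(\left(-3 - 9\right) + \left(\left(\sqrt{-5 + 3} \left(-2\right) - 3\right) - 6\right) \left(-5\right)\right) + 7225} = \frac{1}{\left(-47\right) \left(- \frac{1}{57}\right) \left(-12 + \left(\left(\sqrt{-2} \left(-2\right) - 3\right) - 6\right) \left(-5\right)\right) + 7225} = \frac{1}{\frac{47 \left(-12 + \left(\left(i \sqrt{2} \left(-2\right) - 3\right) - 6\right) \left(-5\right)\right)}{57} + 7225} = \frac{1}{\frac{47 \left(-12 + \left(\left(- 2 i \sqrt{2} - 3\right) - 6\right) \left(-5\right)\right)}{57} + 7225} = \frac{1}{\frac{47 \left(-12 + \left(\left(-3 - 2 i \sqrt{2}\right) - 6\right) \left(-5\right)\right)}{57} + 7225} = \frac{1}{\frac{47 \left(-12 + \left(-9 - 2 i \sqrt{2}\right) \left(-5\right)\right)}{57} + 7225} = \frac{1}{\frac{47 \left(-12 + \left(45 + 10 i \sqrt{2}\right)\right)}{57} + 7225} = \frac{1}{\frac{47 \left(33 + 10 i \sqrt{2}\right)}{57} + 7225} = \frac{1}{\left(\frac{517}{19} + \frac{470 i \sqrt{2}}{57}\right) + 7225} = \frac{1}{\frac{137792}{19} + \frac{470 i \sqrt{2}}{57}}$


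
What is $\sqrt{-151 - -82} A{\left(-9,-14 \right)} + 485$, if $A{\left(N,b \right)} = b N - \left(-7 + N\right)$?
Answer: $485 + 142 i \sqrt{69} \approx 485.0 + 1179.5 i$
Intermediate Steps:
$A{\left(N,b \right)} = 7 - N + N b$ ($A{\left(N,b \right)} = N b - \left(-7 + N\right) = 7 - N + N b$)
$\sqrt{-151 - -82} A{\left(-9,-14 \right)} + 485 = \sqrt{-151 - -82} \left(7 - -9 - -126\right) + 485 = \sqrt{-151 + \left(-13 + 95\right)} \left(7 + 9 + 126\right) + 485 = \sqrt{-151 + 82} \cdot 142 + 485 = \sqrt{-69} \cdot 142 + 485 = i \sqrt{69} \cdot 142 + 485 = 142 i \sqrt{69} + 485 = 485 + 142 i \sqrt{69}$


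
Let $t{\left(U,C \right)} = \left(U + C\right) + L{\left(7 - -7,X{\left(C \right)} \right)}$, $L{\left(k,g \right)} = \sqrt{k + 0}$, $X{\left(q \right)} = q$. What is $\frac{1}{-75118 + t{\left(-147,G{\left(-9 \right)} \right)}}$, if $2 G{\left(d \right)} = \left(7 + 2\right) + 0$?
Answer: $- \frac{43006}{3236653055} - \frac{4 \sqrt{14}}{22656571385} \approx -1.3288 \cdot 10^{-5}$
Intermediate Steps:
$G{\left(d \right)} = \frac{9}{2}$ ($G{\left(d \right)} = \frac{\left(7 + 2\right) + 0}{2} = \frac{9 + 0}{2} = \frac{1}{2} \cdot 9 = \frac{9}{2}$)
$L{\left(k,g \right)} = \sqrt{k}$
$t{\left(U,C \right)} = C + U + \sqrt{14}$ ($t{\left(U,C \right)} = \left(U + C\right) + \sqrt{7 - -7} = \left(C + U\right) + \sqrt{7 + 7} = \left(C + U\right) + \sqrt{14} = C + U + \sqrt{14}$)
$\frac{1}{-75118 + t{\left(-147,G{\left(-9 \right)} \right)}} = \frac{1}{-75118 + \left(\frac{9}{2} - 147 + \sqrt{14}\right)} = \frac{1}{-75118 - \left(\frac{285}{2} - \sqrt{14}\right)} = \frac{1}{- \frac{150521}{2} + \sqrt{14}}$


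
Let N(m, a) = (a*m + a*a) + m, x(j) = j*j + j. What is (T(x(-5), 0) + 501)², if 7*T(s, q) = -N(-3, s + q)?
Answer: 10048900/49 ≈ 2.0508e+5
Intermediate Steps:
x(j) = j + j² (x(j) = j² + j = j + j²)
N(m, a) = m + a² + a*m (N(m, a) = (a*m + a²) + m = (a² + a*m) + m = m + a² + a*m)
T(s, q) = 3/7 - (q + s)²/7 + 3*q/7 + 3*s/7 (T(s, q) = (-(-3 + (s + q)² + (s + q)*(-3)))/7 = (-(-3 + (q + s)² + (q + s)*(-3)))/7 = (-(-3 + (q + s)² + (-3*q - 3*s)))/7 = (-(-3 + (q + s)² - 3*q - 3*s))/7 = (3 - (q + s)² + 3*q + 3*s)/7 = 3/7 - (q + s)²/7 + 3*q/7 + 3*s/7)
(T(x(-5), 0) + 501)² = ((3/7 - (0 - 5*(1 - 5))²/7 + (3/7)*0 + 3*(-5*(1 - 5))/7) + 501)² = ((3/7 - (0 - 5*(-4))²/7 + 0 + 3*(-5*(-4))/7) + 501)² = ((3/7 - (0 + 20)²/7 + 0 + (3/7)*20) + 501)² = ((3/7 - ⅐*20² + 0 + 60/7) + 501)² = ((3/7 - ⅐*400 + 0 + 60/7) + 501)² = ((3/7 - 400/7 + 0 + 60/7) + 501)² = (-337/7 + 501)² = (3170/7)² = 10048900/49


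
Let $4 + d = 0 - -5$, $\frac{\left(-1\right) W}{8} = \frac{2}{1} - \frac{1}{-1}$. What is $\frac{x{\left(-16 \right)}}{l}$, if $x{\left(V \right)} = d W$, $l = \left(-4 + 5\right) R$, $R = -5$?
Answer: $\frac{24}{5} \approx 4.8$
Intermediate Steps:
$l = -5$ ($l = \left(-4 + 5\right) \left(-5\right) = 1 \left(-5\right) = -5$)
$W = -24$ ($W = - 8 \left(\frac{2}{1} - \frac{1}{-1}\right) = - 8 \left(2 \cdot 1 - -1\right) = - 8 \left(2 + 1\right) = \left(-8\right) 3 = -24$)
$d = 1$ ($d = -4 + \left(0 - -5\right) = -4 + \left(0 + 5\right) = -4 + 5 = 1$)
$x{\left(V \right)} = -24$ ($x{\left(V \right)} = 1 \left(-24\right) = -24$)
$\frac{x{\left(-16 \right)}}{l} = - \frac{24}{-5} = \left(-24\right) \left(- \frac{1}{5}\right) = \frac{24}{5}$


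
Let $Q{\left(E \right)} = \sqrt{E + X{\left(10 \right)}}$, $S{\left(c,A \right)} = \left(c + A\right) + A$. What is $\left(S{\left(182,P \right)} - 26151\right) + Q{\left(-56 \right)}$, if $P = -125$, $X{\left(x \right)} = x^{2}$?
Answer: $-26219 + 2 \sqrt{11} \approx -26212.0$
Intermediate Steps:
$S{\left(c,A \right)} = c + 2 A$ ($S{\left(c,A \right)} = \left(A + c\right) + A = c + 2 A$)
$Q{\left(E \right)} = \sqrt{100 + E}$ ($Q{\left(E \right)} = \sqrt{E + 10^{2}} = \sqrt{E + 100} = \sqrt{100 + E}$)
$\left(S{\left(182,P \right)} - 26151\right) + Q{\left(-56 \right)} = \left(\left(182 + 2 \left(-125\right)\right) - 26151\right) + \sqrt{100 - 56} = \left(\left(182 - 250\right) - 26151\right) + \sqrt{44} = \left(-68 - 26151\right) + 2 \sqrt{11} = -26219 + 2 \sqrt{11}$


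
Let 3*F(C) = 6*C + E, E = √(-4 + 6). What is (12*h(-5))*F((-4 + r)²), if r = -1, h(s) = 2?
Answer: 1200 + 8*√2 ≈ 1211.3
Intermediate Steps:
E = √2 ≈ 1.4142
F(C) = 2*C + √2/3 (F(C) = (6*C + √2)/3 = (√2 + 6*C)/3 = 2*C + √2/3)
(12*h(-5))*F((-4 + r)²) = (12*2)*(2*(-4 - 1)² + √2/3) = 24*(2*(-5)² + √2/3) = 24*(2*25 + √2/3) = 24*(50 + √2/3) = 1200 + 8*√2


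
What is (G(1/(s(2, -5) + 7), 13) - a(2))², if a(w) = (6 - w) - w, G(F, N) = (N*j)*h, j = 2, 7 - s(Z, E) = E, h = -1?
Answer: 784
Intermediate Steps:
s(Z, E) = 7 - E
G(F, N) = -2*N (G(F, N) = (N*2)*(-1) = (2*N)*(-1) = -2*N)
a(w) = 6 - 2*w
(G(1/(s(2, -5) + 7), 13) - a(2))² = (-2*13 - (6 - 2*2))² = (-26 - (6 - 4))² = (-26 - 1*2)² = (-26 - 2)² = (-28)² = 784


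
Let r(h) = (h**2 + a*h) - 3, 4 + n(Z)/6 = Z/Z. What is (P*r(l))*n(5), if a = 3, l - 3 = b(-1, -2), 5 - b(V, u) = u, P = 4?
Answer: -9144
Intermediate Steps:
b(V, u) = 5 - u
n(Z) = -18 (n(Z) = -24 + 6*(Z/Z) = -24 + 6*1 = -24 + 6 = -18)
l = 10 (l = 3 + (5 - 1*(-2)) = 3 + (5 + 2) = 3 + 7 = 10)
r(h) = -3 + h**2 + 3*h (r(h) = (h**2 + 3*h) - 3 = -3 + h**2 + 3*h)
(P*r(l))*n(5) = (4*(-3 + 10**2 + 3*10))*(-18) = (4*(-3 + 100 + 30))*(-18) = (4*127)*(-18) = 508*(-18) = -9144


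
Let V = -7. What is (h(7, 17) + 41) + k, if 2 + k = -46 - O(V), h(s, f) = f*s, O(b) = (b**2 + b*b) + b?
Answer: 21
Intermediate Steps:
O(b) = b + 2*b**2 (O(b) = (b**2 + b**2) + b = 2*b**2 + b = b + 2*b**2)
k = -139 (k = -2 + (-46 - (-7)*(1 + 2*(-7))) = -2 + (-46 - (-7)*(1 - 14)) = -2 + (-46 - (-7)*(-13)) = -2 + (-46 - 1*91) = -2 + (-46 - 91) = -2 - 137 = -139)
(h(7, 17) + 41) + k = (17*7 + 41) - 139 = (119 + 41) - 139 = 160 - 139 = 21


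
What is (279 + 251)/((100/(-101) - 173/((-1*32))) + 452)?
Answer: 1712960/1475137 ≈ 1.1612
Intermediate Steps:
(279 + 251)/((100/(-101) - 173/((-1*32))) + 452) = 530/((100*(-1/101) - 173/(-32)) + 452) = 530/((-100/101 - 173*(-1/32)) + 452) = 530/((-100/101 + 173/32) + 452) = 530/(14273/3232 + 452) = 530/(1475137/3232) = 530*(3232/1475137) = 1712960/1475137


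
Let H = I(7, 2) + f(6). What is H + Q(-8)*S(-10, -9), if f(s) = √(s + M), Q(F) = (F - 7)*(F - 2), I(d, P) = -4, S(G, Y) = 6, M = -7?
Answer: 896 + I ≈ 896.0 + 1.0*I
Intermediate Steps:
Q(F) = (-7 + F)*(-2 + F)
f(s) = √(-7 + s) (f(s) = √(s - 7) = √(-7 + s))
H = -4 + I (H = -4 + √(-7 + 6) = -4 + √(-1) = -4 + I ≈ -4.0 + 1.0*I)
H + Q(-8)*S(-10, -9) = (-4 + I) + (14 + (-8)² - 9*(-8))*6 = (-4 + I) + (14 + 64 + 72)*6 = (-4 + I) + 150*6 = (-4 + I) + 900 = 896 + I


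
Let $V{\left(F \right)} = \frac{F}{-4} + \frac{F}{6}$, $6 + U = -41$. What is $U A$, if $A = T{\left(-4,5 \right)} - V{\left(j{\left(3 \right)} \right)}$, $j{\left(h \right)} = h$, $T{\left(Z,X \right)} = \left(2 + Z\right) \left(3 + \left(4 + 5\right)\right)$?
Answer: $\frac{4465}{4} \approx 1116.3$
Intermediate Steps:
$T{\left(Z,X \right)} = 24 + 12 Z$ ($T{\left(Z,X \right)} = \left(2 + Z\right) \left(3 + 9\right) = \left(2 + Z\right) 12 = 24 + 12 Z$)
$U = -47$ ($U = -6 - 41 = -47$)
$V{\left(F \right)} = - \frac{F}{12}$ ($V{\left(F \right)} = F \left(- \frac{1}{4}\right) + F \frac{1}{6} = - \frac{F}{4} + \frac{F}{6} = - \frac{F}{12}$)
$A = - \frac{95}{4}$ ($A = \left(24 + 12 \left(-4\right)\right) - \left(- \frac{1}{12}\right) 3 = \left(24 - 48\right) - - \frac{1}{4} = -24 + \frac{1}{4} = - \frac{95}{4} \approx -23.75$)
$U A = \left(-47\right) \left(- \frac{95}{4}\right) = \frac{4465}{4}$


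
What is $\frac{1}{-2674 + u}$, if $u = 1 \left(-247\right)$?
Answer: $- \frac{1}{2921} \approx -0.00034235$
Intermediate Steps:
$u = -247$
$\frac{1}{-2674 + u} = \frac{1}{-2674 - 247} = \frac{1}{-2921} = - \frac{1}{2921}$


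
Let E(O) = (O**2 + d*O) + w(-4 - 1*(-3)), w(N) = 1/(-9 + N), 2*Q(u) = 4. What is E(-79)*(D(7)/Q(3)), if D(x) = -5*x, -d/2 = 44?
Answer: -923503/4 ≈ -2.3088e+5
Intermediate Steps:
Q(u) = 2 (Q(u) = (1/2)*4 = 2)
d = -88 (d = -2*44 = -88)
E(O) = -1/10 + O**2 - 88*O (E(O) = (O**2 - 88*O) + 1/(-9 + (-4 - 1*(-3))) = (O**2 - 88*O) + 1/(-9 + (-4 + 3)) = (O**2 - 88*O) + 1/(-9 - 1) = (O**2 - 88*O) + 1/(-10) = (O**2 - 88*O) - 1/10 = -1/10 + O**2 - 88*O)
E(-79)*(D(7)/Q(3)) = (-1/10 + (-79)**2 - 88*(-79))*(-5*7/2) = (-1/10 + 6241 + 6952)*(-35*1/2) = (131929/10)*(-35/2) = -923503/4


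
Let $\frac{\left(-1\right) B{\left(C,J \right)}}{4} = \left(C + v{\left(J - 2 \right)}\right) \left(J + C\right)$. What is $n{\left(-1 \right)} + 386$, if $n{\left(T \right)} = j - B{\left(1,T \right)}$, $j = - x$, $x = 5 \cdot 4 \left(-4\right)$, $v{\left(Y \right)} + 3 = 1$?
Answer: $466$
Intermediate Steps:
$v{\left(Y \right)} = -2$ ($v{\left(Y \right)} = -3 + 1 = -2$)
$x = -80$ ($x = 20 \left(-4\right) = -80$)
$B{\left(C,J \right)} = - 4 \left(-2 + C\right) \left(C + J\right)$ ($B{\left(C,J \right)} = - 4 \left(C - 2\right) \left(J + C\right) = - 4 \left(-2 + C\right) \left(C + J\right)$)
$j = 80$ ($j = \left(-1\right) \left(-80\right) = 80$)
$n{\left(T \right)} = 76 - 4 T$ ($n{\left(T \right)} = 80 - \left(- 4 \cdot 1^{2} + 8 \cdot 1 + 8 T - 4 T\right) = 80 - \left(\left(-4\right) 1 + 8 + 8 T - 4 T\right) = 80 - \left(-4 + 8 + 8 T - 4 T\right) = 80 - \left(4 + 4 T\right) = 76 - 4 T$)
$n{\left(-1 \right)} + 386 = \left(76 - -4\right) + 386 = \left(76 + 4\right) + 386 = 80 + 386 = 466$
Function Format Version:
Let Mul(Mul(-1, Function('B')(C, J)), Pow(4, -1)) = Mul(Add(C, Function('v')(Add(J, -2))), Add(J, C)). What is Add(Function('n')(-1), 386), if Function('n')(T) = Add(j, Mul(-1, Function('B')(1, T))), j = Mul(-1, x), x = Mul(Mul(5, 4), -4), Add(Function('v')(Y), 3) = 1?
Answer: 466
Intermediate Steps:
Function('v')(Y) = -2 (Function('v')(Y) = Add(-3, 1) = -2)
x = -80 (x = Mul(20, -4) = -80)
Function('B')(C, J) = Mul(-4, Add(-2, C), Add(C, J)) (Function('B')(C, J) = Mul(-4, Mul(Add(C, -2), Add(J, C))) = Mul(-4, Mul(Add(-2, C), Add(C, J))) = Mul(-4, Add(-2, C), Add(C, J)))
j = 80 (j = Mul(-1, -80) = 80)
Function('n')(T) = Add(76, Mul(-4, T)) (Function('n')(T) = Add(80, Mul(-1, Add(Mul(-4, Pow(1, 2)), Mul(8, 1), Mul(8, T), Mul(-4, 1, T)))) = Add(80, Mul(-1, Add(Mul(-4, 1), 8, Mul(8, T), Mul(-4, T)))) = Add(80, Mul(-1, Add(-4, 8, Mul(8, T), Mul(-4, T)))) = Add(80, Mul(-1, Add(4, Mul(4, T)))) = Add(80, Add(-4, Mul(-4, T))) = Add(76, Mul(-4, T)))
Add(Function('n')(-1), 386) = Add(Add(76, Mul(-4, -1)), 386) = Add(Add(76, 4), 386) = Add(80, 386) = 466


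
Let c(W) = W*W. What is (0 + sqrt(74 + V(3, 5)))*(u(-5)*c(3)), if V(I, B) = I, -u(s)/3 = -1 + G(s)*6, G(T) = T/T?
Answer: -135*sqrt(77) ≈ -1184.6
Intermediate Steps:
c(W) = W**2
G(T) = 1
u(s) = -15 (u(s) = -3*(-1 + 1*6) = -3*(-1 + 6) = -3*5 = -15)
(0 + sqrt(74 + V(3, 5)))*(u(-5)*c(3)) = (0 + sqrt(74 + 3))*(-15*3**2) = (0 + sqrt(77))*(-15*9) = sqrt(77)*(-135) = -135*sqrt(77)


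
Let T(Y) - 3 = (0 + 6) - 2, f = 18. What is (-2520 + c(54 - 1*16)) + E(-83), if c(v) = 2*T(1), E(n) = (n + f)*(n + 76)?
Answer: -2051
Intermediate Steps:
E(n) = (18 + n)*(76 + n) (E(n) = (n + 18)*(n + 76) = (18 + n)*(76 + n))
T(Y) = 7 (T(Y) = 3 + ((0 + 6) - 2) = 3 + (6 - 2) = 3 + 4 = 7)
c(v) = 14 (c(v) = 2*7 = 14)
(-2520 + c(54 - 1*16)) + E(-83) = (-2520 + 14) + (1368 + (-83)² + 94*(-83)) = -2506 + (1368 + 6889 - 7802) = -2506 + 455 = -2051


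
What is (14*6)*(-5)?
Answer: -420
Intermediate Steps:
(14*6)*(-5) = 84*(-5) = -420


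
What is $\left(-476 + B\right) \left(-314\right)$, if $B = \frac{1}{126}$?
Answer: $\frac{9416075}{63} \approx 1.4946 \cdot 10^{5}$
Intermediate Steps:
$B = \frac{1}{126} \approx 0.0079365$
$\left(-476 + B\right) \left(-314\right) = \left(-476 + \frac{1}{126}\right) \left(-314\right) = \left(- \frac{59975}{126}\right) \left(-314\right) = \frac{9416075}{63}$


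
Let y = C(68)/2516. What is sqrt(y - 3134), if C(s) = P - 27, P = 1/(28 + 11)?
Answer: I*sqrt(1885953509427)/24531 ≈ 55.982*I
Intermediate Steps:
P = 1/39 ≈ 0.025641
C(s) = -1052/39 (C(s) = 1/39 - 27 = -1052/39)
y = -263/24531 (y = -1052/39/2516 = -1052/39*1/2516 = -263/24531 ≈ -0.010721)
sqrt(y - 3134) = sqrt(-263/24531 - 3134) = sqrt(-76880417/24531) = I*sqrt(1885953509427)/24531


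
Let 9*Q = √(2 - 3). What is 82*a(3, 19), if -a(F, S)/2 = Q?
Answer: -164*I/9 ≈ -18.222*I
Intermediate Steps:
Q = I/9 (Q = √(2 - 3)/9 = √(-1)/9 = I/9 ≈ 0.11111*I)
a(F, S) = -2*I/9
82*a(3, 19) = 82*(-2*I/9) = -164*I/9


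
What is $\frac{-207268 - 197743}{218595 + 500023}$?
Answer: $- \frac{405011}{718618} \approx -0.5636$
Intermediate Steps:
$\frac{-207268 - 197743}{218595 + 500023} = - \frac{405011}{718618}$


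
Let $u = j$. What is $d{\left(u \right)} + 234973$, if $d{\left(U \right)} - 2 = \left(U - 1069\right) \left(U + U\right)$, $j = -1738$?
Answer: $9992107$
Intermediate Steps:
$u = -1738$
$d{\left(U \right)} = 2 + 2 U \left(-1069 + U\right)$ ($d{\left(U \right)} = 2 + \left(U - 1069\right) \left(U + U\right) = 2 + \left(-1069 + U\right) 2 U = 2 + 2 U \left(-1069 + U\right)$)
$d{\left(u \right)} + 234973 = \left(2 - -3715844 + 2 \left(-1738\right)^{2}\right) + 234973 = \left(2 + 3715844 + 2 \cdot 3020644\right) + 234973 = \left(2 + 3715844 + 6041288\right) + 234973 = 9757134 + 234973 = 9992107$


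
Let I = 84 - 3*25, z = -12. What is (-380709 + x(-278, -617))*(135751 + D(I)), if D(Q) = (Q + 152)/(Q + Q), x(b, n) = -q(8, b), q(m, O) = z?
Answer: -310100421421/6 ≈ -5.1683e+10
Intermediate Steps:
q(m, O) = -12
I = 9 (I = 84 - 1*75 = 84 - 75 = 9)
x(b, n) = 12 (x(b, n) = -1*(-12) = 12)
D(Q) = (152 + Q)/(2*Q) (D(Q) = (152 + Q)/((2*Q)) = (152 + Q)*(1/(2*Q)) = (152 + Q)/(2*Q))
(-380709 + x(-278, -617))*(135751 + D(I)) = (-380709 + 12)*(135751 + (½)*(152 + 9)/9) = -380697*(135751 + (½)*(⅑)*161) = -380697*(135751 + 161/18) = -380697*2443679/18 = -310100421421/6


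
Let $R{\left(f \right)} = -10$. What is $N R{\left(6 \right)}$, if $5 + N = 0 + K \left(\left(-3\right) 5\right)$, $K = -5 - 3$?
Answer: $-1150$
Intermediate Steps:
$K = -8$
$N = 115$ ($N = -5 + \left(0 - 8 \left(\left(-3\right) 5\right)\right) = -5 + \left(0 - -120\right) = -5 + \left(0 + 120\right) = -5 + 120 = 115$)
$N R{\left(6 \right)} = 115 \left(-10\right) = -1150$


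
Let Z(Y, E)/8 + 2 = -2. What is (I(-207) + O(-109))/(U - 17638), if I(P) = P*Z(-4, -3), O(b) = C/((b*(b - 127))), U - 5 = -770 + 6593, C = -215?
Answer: -170395561/303800440 ≈ -0.56088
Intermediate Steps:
Z(Y, E) = -32 (Z(Y, E) = -16 + 8*(-2) = -16 - 16 = -32)
U = 5828 (U = 5 + (-770 + 6593) = 5 + 5823 = 5828)
O(b) = -215/(b*(-127 + b)) (O(b) = -215*1/(b*(b - 127)) = -215*1/(b*(-127 + b)) = -215/(b*(-127 + b)))
I(P) = -32*P (I(P) = P*(-32) = -32*P)
(I(-207) + O(-109))/(U - 17638) = (-32*(-207) - 215/(-109*(-127 - 109)))/(5828 - 17638) = (6624 - 215*(-1/109)/(-236))/(-11810) = (6624 - 215*(-1/109)*(-1/236))*(-1/11810) = (6624 - 215/25724)*(-1/11810) = (170395561/25724)*(-1/11810) = -170395561/303800440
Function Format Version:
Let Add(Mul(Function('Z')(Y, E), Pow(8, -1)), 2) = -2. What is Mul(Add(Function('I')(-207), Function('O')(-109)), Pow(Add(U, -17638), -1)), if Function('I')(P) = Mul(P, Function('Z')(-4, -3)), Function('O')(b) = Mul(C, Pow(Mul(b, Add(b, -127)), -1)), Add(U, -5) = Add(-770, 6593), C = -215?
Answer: Rational(-170395561, 303800440) ≈ -0.56088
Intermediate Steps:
Function('Z')(Y, E) = -32 (Function('Z')(Y, E) = Add(-16, Mul(8, -2)) = Add(-16, -16) = -32)
U = 5828 (U = Add(5, Add(-770, 6593)) = Add(5, 5823) = 5828)
Function('O')(b) = Mul(-215, Pow(b, -1), Pow(Add(-127, b), -1)) (Function('O')(b) = Mul(-215, Pow(Mul(b, Add(b, -127)), -1)) = Mul(-215, Pow(Mul(b, Add(-127, b)), -1)) = Mul(-215, Mul(Pow(b, -1), Pow(Add(-127, b), -1))) = Mul(-215, Pow(b, -1), Pow(Add(-127, b), -1)))
Function('I')(P) = Mul(-32, P) (Function('I')(P) = Mul(P, -32) = Mul(-32, P))
Mul(Add(Function('I')(-207), Function('O')(-109)), Pow(Add(U, -17638), -1)) = Mul(Add(Mul(-32, -207), Mul(-215, Pow(-109, -1), Pow(Add(-127, -109), -1))), Pow(Add(5828, -17638), -1)) = Mul(Add(6624, Mul(-215, Rational(-1, 109), Pow(-236, -1))), Pow(-11810, -1)) = Mul(Add(6624, Mul(-215, Rational(-1, 109), Rational(-1, 236))), Rational(-1, 11810)) = Mul(Add(6624, Rational(-215, 25724)), Rational(-1, 11810)) = Mul(Rational(170395561, 25724), Rational(-1, 11810)) = Rational(-170395561, 303800440)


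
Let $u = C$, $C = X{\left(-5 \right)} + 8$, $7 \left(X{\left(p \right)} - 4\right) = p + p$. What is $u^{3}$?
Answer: $\frac{405224}{343} \approx 1181.4$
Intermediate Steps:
$X{\left(p \right)} = 4 + \frac{2 p}{7}$ ($X{\left(p \right)} = 4 + \frac{p + p}{7} = 4 + \frac{2 p}{7}$)
$C = \frac{74}{7}$ ($C = \left(4 + \frac{2}{7} \left(-5\right)\right) + 8 = \left(4 - \frac{10}{7}\right) + 8 = \frac{18}{7} + 8 = \frac{74}{7} \approx 10.571$)
$u = \frac{74}{7} \approx 10.571$
$u^{3} = \left(\frac{74}{7}\right)^{3} = \frac{405224}{343}$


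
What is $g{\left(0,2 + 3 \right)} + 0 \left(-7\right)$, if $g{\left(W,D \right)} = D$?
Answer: $5$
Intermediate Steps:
$g{\left(0,2 + 3 \right)} + 0 \left(-7\right) = \left(2 + 3\right) + 0 \left(-7\right) = 5 + 0 = 5$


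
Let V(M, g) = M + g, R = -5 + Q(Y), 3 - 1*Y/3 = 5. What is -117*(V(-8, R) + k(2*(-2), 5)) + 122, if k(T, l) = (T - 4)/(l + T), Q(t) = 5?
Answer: 1994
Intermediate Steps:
Y = -6 (Y = 9 - 3*5 = 9 - 15 = -6)
R = 0 (R = -5 + 5 = 0)
k(T, l) = (-4 + T)/(T + l)
-117*(V(-8, R) + k(2*(-2), 5)) + 122 = -117*((-8 + 0) + (-4 + 2*(-2))/(2*(-2) + 5)) + 122 = -117*(-8 + (-4 - 4)/(-4 + 5)) + 122 = -117*(-8 - 8/1) + 122 = -117*(-8 + 1*(-8)) + 122 = -117*(-8 - 8) + 122 = -117*(-16) + 122 = 1872 + 122 = 1994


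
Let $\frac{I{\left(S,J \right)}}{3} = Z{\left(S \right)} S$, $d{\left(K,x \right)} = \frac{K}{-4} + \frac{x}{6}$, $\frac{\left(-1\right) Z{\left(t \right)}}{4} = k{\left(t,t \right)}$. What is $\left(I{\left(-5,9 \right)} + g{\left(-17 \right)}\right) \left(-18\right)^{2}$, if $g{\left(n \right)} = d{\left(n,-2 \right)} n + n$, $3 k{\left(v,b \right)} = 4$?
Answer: $-1161$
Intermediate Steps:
$k{\left(v,b \right)} = \frac{4}{3}$ ($k{\left(v,b \right)} = \frac{1}{3} \cdot 4 = \frac{4}{3}$)
$Z{\left(t \right)} = - \frac{16}{3}$ ($Z{\left(t \right)} = \left(-4\right) \frac{4}{3} = - \frac{16}{3}$)
$d{\left(K,x \right)} = - \frac{K}{4} + \frac{x}{6}$ ($d{\left(K,x \right)} = K \left(- \frac{1}{4}\right) + x \frac{1}{6} = - \frac{K}{4} + \frac{x}{6}$)
$I{\left(S,J \right)} = - 16 S$ ($I{\left(S,J \right)} = 3 \left(- \frac{16 S}{3}\right) = - 16 S$)
$g{\left(n \right)} = n + n \left(- \frac{1}{3} - \frac{n}{4}\right)$ ($g{\left(n \right)} = \left(- \frac{n}{4} + \frac{1}{6} \left(-2\right)\right) n + n = \left(- \frac{n}{4} - \frac{1}{3}\right) n + n = \left(- \frac{1}{3} - \frac{n}{4}\right) n + n = n \left(- \frac{1}{3} - \frac{n}{4}\right) + n = n + n \left(- \frac{1}{3} - \frac{n}{4}\right)$)
$\left(I{\left(-5,9 \right)} + g{\left(-17 \right)}\right) \left(-18\right)^{2} = \left(\left(-16\right) \left(-5\right) + \frac{1}{12} \left(-17\right) \left(8 - -51\right)\right) \left(-18\right)^{2} = \left(80 + \frac{1}{12} \left(-17\right) \left(8 + 51\right)\right) 324 = \left(80 + \frac{1}{12} \left(-17\right) 59\right) 324 = \left(80 - \frac{1003}{12}\right) 324 = \left(- \frac{43}{12}\right) 324 = -1161$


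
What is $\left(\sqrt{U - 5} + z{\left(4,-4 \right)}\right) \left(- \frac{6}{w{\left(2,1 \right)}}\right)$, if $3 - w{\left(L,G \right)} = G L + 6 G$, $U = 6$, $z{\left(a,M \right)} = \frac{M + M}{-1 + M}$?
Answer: $\frac{78}{25} \approx 3.12$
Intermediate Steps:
$z{\left(a,M \right)} = \frac{2 M}{-1 + M}$
$w{\left(L,G \right)} = 3 - 6 G - G L$ ($w{\left(L,G \right)} = 3 - \left(G L + 6 G\right) = 3 - \left(6 G + G L\right) = 3 - 6 G - G L$)
$\left(\sqrt{U - 5} + z{\left(4,-4 \right)}\right) \left(- \frac{6}{w{\left(2,1 \right)}}\right) = \left(\sqrt{6 - 5} + 2 \left(-4\right) \frac{1}{-1 - 4}\right) \left(- \frac{6}{3 - 6 - 1 \cdot 2}\right) = \left(\sqrt{1} + 2 \left(-4\right) \frac{1}{-5}\right) \left(- \frac{6}{3 - 6 - 2}\right) = \left(1 + 2 \left(-4\right) \left(- \frac{1}{5}\right)\right) \left(- \frac{6}{-5}\right) = \left(1 + \frac{8}{5}\right) \left(\left(-6\right) \left(- \frac{1}{5}\right)\right) = \frac{13}{5} \cdot \frac{6}{5} = \frac{78}{25}$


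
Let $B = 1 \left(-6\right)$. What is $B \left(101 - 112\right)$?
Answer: $66$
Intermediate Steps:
$B = -6$
$B \left(101 - 112\right) = - 6 \left(101 - 112\right) = \left(-6\right) \left(-11\right) = 66$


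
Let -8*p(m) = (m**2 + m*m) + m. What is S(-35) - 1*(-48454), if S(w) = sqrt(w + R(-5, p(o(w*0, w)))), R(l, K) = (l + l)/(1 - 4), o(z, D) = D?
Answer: 48454 + I*sqrt(285)/3 ≈ 48454.0 + 5.6273*I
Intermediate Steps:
p(m) = -m**2/4 - m/8 (p(m) = -((m**2 + m*m) + m)/8 = -((m**2 + m**2) + m)/8 = -(2*m**2 + m)/8 = -(m + 2*m**2)/8 = -m**2/4 - m/8)
R(l, K) = -2*l/3 (R(l, K) = (2*l)/(-3) = (2*l)*(-1/3) = -2*l/3)
S(w) = sqrt(10/3 + w) (S(w) = sqrt(w - 2/3*(-5)) = sqrt(w + 10/3) = sqrt(10/3 + w))
S(-35) - 1*(-48454) = sqrt(30 + 9*(-35))/3 - 1*(-48454) = sqrt(30 - 315)/3 + 48454 = sqrt(-285)/3 + 48454 = (I*sqrt(285))/3 + 48454 = I*sqrt(285)/3 + 48454 = 48454 + I*sqrt(285)/3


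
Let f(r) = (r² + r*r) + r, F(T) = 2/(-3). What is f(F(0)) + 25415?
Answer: 228737/9 ≈ 25415.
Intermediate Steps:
F(T) = -⅔ (F(T) = 2*(-⅓) = -⅔)
f(r) = r + 2*r² (f(r) = (r² + r²) + r = 2*r² + r = r + 2*r²)
f(F(0)) + 25415 = -2*(1 + 2*(-⅔))/3 + 25415 = -2*(1 - 4/3)/3 + 25415 = -⅔*(-⅓) + 25415 = 2/9 + 25415 = 228737/9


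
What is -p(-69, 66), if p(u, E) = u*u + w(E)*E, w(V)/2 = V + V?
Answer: -22185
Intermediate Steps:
w(V) = 4*V (w(V) = 2*(V + V) = 2*(2*V) = 4*V)
p(u, E) = u² + 4*E² (p(u, E) = u*u + (4*E)*E = u² + 4*E²)
-p(-69, 66) = -((-69)² + 4*66²) = -(4761 + 4*4356) = -(4761 + 17424) = -1*22185 = -22185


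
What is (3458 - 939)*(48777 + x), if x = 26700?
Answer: 190126563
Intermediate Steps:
(3458 - 939)*(48777 + x) = (3458 - 939)*(48777 + 26700) = 2519*75477 = 190126563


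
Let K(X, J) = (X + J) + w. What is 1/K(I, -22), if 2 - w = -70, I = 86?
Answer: 1/136 ≈ 0.0073529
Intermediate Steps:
w = 72 (w = 2 - 1*(-70) = 2 + 70 = 72)
K(X, J) = 72 + J + X (K(X, J) = (X + J) + 72 = (J + X) + 72 = 72 + J + X)
1/K(I, -22) = 1/(72 - 22 + 86) = 1/136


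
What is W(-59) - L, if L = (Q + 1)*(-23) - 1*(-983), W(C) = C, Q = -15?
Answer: -1364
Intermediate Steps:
L = 1305 (L = (-15 + 1)*(-23) - 1*(-983) = -14*(-23) + 983 = 322 + 983 = 1305)
W(-59) - L = -59 - 1*1305 = -59 - 1305 = -1364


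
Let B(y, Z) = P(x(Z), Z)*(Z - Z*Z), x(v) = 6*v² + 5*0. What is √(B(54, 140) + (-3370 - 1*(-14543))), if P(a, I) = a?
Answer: I*√2288484827 ≈ 47838.0*I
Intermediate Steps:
x(v) = 6*v² (x(v) = 6*v² + 0 = 6*v²)
B(y, Z) = 6*Z²*(Z - Z²) (B(y, Z) = (6*Z²)*(Z - Z*Z) = (6*Z²)*(Z - Z²) = 6*Z²*(Z - Z²))
√(B(54, 140) + (-3370 - 1*(-14543))) = √(6*140³*(1 - 1*140) + (-3370 - 1*(-14543))) = √(6*2744000*(1 - 140) + (-3370 + 14543)) = √(6*2744000*(-139) + 11173) = √(-2288496000 + 11173) = √(-2288484827) = I*√2288484827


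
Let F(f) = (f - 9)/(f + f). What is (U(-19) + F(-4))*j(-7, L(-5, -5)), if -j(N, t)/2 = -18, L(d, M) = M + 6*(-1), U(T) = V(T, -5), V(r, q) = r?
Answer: -1251/2 ≈ -625.50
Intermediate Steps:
U(T) = T
L(d, M) = -6 + M (L(d, M) = M - 6 = -6 + M)
F(f) = (-9 + f)/(2*f) (F(f) = (-9 + f)/((2*f)) = (-9 + f)*(1/(2*f)) = (-9 + f)/(2*f))
j(N, t) = 36 (j(N, t) = -2*(-18) = 36)
(U(-19) + F(-4))*j(-7, L(-5, -5)) = (-19 + (½)*(-9 - 4)/(-4))*36 = (-19 + (½)*(-¼)*(-13))*36 = (-19 + 13/8)*36 = -139/8*36 = -1251/2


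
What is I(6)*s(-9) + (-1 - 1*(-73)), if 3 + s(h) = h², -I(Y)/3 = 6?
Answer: -1332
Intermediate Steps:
I(Y) = -18 (I(Y) = -3*6 = -18)
s(h) = -3 + h²
I(6)*s(-9) + (-1 - 1*(-73)) = -18*(-3 + (-9)²) + (-1 - 1*(-73)) = -18*(-3 + 81) + (-1 + 73) = -18*78 + 72 = -1404 + 72 = -1332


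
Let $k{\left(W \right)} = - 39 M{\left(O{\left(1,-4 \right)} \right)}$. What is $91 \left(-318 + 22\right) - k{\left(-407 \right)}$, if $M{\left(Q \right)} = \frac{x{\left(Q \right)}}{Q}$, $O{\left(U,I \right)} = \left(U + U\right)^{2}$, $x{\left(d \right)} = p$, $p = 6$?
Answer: $- \frac{53755}{2} \approx -26878.0$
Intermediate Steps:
$x{\left(d \right)} = 6$
$O{\left(U,I \right)} = 4 U^{2}$ ($O{\left(U,I \right)} = \left(2 U\right)^{2} = 4 U^{2}$)
$M{\left(Q \right)} = \frac{6}{Q}$
$k{\left(W \right)} = - \frac{117}{2}$ ($k{\left(W \right)} = - 39 \frac{6}{4 \cdot 1^{2}} = - 39 \frac{6}{4 \cdot 1} = - 39 \cdot \frac{6}{4} = - 39 \cdot 6 \cdot \frac{1}{4} = \left(-39\right) \frac{3}{2} = - \frac{117}{2}$)
$91 \left(-318 + 22\right) - k{\left(-407 \right)} = 91 \left(-318 + 22\right) - - \frac{117}{2} = 91 \left(-296\right) + \frac{117}{2} = -26936 + \frac{117}{2} = - \frac{53755}{2}$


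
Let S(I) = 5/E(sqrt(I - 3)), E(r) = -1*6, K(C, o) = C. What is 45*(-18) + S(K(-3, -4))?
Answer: -4865/6 ≈ -810.83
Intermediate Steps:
E(r) = -6
S(I) = -5/6 (S(I) = 5/(-6) = 5*(-1/6) = -5/6)
45*(-18) + S(K(-3, -4)) = 45*(-18) - 5/6 = -810 - 5/6 = -4865/6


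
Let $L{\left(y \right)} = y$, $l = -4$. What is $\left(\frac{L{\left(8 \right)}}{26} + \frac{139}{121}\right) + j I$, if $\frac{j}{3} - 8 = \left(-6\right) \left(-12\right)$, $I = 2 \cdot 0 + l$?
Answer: $- \frac{1507789}{1573} \approx -958.54$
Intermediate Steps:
$I = -4$ ($I = 2 \cdot 0 - 4 = 0 - 4 = -4$)
$j = 240$ ($j = 24 + 3 \left(\left(-6\right) \left(-12\right)\right) = 24 + 3 \cdot 72 = 24 + 216 = 240$)
$\left(\frac{L{\left(8 \right)}}{26} + \frac{139}{121}\right) + j I = \left(\frac{8}{26} + \frac{139}{121}\right) + 240 \left(-4\right) = \left(8 \cdot \frac{1}{26} + 139 \cdot \frac{1}{121}\right) - 960 = \left(\frac{4}{13} + \frac{139}{121}\right) - 960 = \frac{2291}{1573} - 960 = - \frac{1507789}{1573}$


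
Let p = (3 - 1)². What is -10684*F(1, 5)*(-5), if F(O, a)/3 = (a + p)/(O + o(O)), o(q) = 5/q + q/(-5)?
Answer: 7211700/29 ≈ 2.4868e+5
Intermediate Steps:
p = 4 (p = 2² = 4)
o(q) = 5/q - q/5 (o(q) = 5/q + q*(-⅕) = 5/q - q/5)
F(O, a) = 3*(4 + a)/(5/O + 4*O/5) (F(O, a) = 3*((a + 4)/(O + (5/O - O/5))) = 3*((4 + a)/(5/O + 4*O/5)) = 3*(4 + a)/(5/O + 4*O/5))
-10684*F(1, 5)*(-5) = -10684*15*1*(4 + 5)/(25 + 4*1²)*(-5) = -10684*15*1*9/(25 + 4*1)*(-5) = -10684*15*1*9/(25 + 4)*(-5) = -10684*15*1*9/29*(-5) = -10684*15*1*(1/29)*9*(-5) = -1442340*(-5)/29 = -10684*(-675/29) = 7211700/29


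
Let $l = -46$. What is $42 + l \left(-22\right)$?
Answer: $1054$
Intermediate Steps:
$42 + l \left(-22\right) = 42 - -1012 = 42 + 1012 = 1054$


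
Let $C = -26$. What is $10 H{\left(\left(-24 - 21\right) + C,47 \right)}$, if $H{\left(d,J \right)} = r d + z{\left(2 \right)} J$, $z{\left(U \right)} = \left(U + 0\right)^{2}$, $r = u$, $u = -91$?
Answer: $66490$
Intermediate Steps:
$r = -91$
$z{\left(U \right)} = U^{2}$
$H{\left(d,J \right)} = - 91 d + 4 J$ ($H{\left(d,J \right)} = - 91 d + 2^{2} J = - 91 d + 4 J$)
$10 H{\left(\left(-24 - 21\right) + C,47 \right)} = 10 \left(- 91 \left(\left(-24 - 21\right) - 26\right) + 4 \cdot 47\right) = 10 \left(- 91 \left(-45 - 26\right) + 188\right) = 10 \left(\left(-91\right) \left(-71\right) + 188\right) = 10 \left(6461 + 188\right) = 10 \cdot 6649 = 66490$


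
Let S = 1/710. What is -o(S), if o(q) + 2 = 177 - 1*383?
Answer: 208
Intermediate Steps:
S = 1/710 ≈ 0.0014085
o(q) = -208 (o(q) = -2 + (177 - 1*383) = -2 + (177 - 383) = -2 - 206 = -208)
-o(S) = -1*(-208) = 208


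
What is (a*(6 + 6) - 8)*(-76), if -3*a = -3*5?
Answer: -3952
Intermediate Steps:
a = 5 (a = -(-1)*5 = -1/3*(-15) = 5)
(a*(6 + 6) - 8)*(-76) = (5*(6 + 6) - 8)*(-76) = (5*12 - 8)*(-76) = (60 - 8)*(-76) = 52*(-76) = -3952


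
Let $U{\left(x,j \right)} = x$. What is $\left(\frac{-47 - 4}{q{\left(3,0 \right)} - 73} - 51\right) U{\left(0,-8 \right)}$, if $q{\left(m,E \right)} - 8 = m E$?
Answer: $0$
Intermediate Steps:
$q{\left(m,E \right)} = 8 + E m$ ($q{\left(m,E \right)} = 8 + m E = 8 + E m$)
$\left(\frac{-47 - 4}{q{\left(3,0 \right)} - 73} - 51\right) U{\left(0,-8 \right)} = \left(\frac{-47 - 4}{\left(8 + 0 \cdot 3\right) - 73} - 51\right) 0 = \left(- \frac{51}{\left(8 + 0\right) - 73} - 51\right) 0 = \left(- \frac{51}{8 - 73} - 51\right) 0 = \left(- \frac{51}{-65} - 51\right) 0 = \left(\left(-51\right) \left(- \frac{1}{65}\right) - 51\right) 0 = \left(\frac{51}{65} - 51\right) 0 = \left(- \frac{3264}{65}\right) 0 = 0$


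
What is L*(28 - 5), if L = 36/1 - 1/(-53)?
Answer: 43907/53 ≈ 828.43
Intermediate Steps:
L = 1909/53 (L = 36*1 - 1*(-1/53) = 36 + 1/53 = 1909/53 ≈ 36.019)
L*(28 - 5) = 1909*(28 - 5)/53 = (1909/53)*23 = 43907/53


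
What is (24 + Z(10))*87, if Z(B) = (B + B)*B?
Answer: 19488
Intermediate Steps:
Z(B) = 2*B² (Z(B) = (2*B)*B = 2*B²)
(24 + Z(10))*87 = (24 + 2*10²)*87 = (24 + 2*100)*87 = (24 + 200)*87 = 224*87 = 19488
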